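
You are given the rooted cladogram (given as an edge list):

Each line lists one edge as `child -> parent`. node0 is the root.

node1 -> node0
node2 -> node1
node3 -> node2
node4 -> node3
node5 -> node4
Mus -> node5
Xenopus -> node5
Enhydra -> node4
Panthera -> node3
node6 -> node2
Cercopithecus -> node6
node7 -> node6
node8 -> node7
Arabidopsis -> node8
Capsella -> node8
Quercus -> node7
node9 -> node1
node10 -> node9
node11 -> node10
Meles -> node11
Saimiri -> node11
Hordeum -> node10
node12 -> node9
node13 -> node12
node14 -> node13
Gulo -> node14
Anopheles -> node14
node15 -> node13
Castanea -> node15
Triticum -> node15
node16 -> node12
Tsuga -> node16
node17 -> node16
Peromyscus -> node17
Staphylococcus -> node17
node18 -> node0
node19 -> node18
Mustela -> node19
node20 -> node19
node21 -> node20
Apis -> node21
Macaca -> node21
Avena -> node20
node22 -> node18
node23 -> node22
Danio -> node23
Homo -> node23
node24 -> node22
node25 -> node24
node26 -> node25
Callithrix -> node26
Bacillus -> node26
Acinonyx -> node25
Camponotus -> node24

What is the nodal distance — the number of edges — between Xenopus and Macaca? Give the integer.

11

The MRCA of Xenopus and Macaca is the root of the tree.
From Xenopus up to that node: 6 branches. From Macaca up to the same node: 5 branches. Total: 6 + 5 = 11.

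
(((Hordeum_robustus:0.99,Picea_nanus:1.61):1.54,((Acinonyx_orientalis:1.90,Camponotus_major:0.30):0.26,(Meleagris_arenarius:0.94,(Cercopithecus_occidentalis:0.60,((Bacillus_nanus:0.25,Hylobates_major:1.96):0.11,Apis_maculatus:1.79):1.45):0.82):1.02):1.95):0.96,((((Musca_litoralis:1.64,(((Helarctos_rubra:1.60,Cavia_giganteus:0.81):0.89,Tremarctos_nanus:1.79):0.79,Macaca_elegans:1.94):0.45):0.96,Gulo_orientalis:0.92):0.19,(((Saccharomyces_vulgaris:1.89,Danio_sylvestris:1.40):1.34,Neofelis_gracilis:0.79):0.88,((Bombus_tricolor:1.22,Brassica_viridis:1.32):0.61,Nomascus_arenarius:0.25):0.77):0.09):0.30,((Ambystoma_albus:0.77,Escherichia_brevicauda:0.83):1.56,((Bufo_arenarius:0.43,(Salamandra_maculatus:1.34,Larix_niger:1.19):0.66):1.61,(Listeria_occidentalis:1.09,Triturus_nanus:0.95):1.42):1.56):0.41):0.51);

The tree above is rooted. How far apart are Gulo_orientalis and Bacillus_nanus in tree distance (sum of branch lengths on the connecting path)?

8.48

The path runs Gulo_orientalis → … → MRCA → … → Bacillus_nanus; the MRCA is the root of the tree.
Branch lengths along that path: 0.92 + 0.19 + 0.30 + 0.51 + 0.96 + 1.95 + 1.02 + 0.82 + 1.45 + 0.11 + 0.25 = 8.48.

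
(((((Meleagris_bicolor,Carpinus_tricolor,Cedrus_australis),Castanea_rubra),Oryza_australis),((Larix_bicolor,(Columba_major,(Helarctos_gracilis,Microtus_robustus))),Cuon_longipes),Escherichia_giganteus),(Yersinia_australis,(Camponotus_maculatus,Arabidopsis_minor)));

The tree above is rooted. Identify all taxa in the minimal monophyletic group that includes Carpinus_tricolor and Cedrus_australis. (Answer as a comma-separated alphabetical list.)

Tracing Carpinus_tricolor: it sits inside (Meleagris_bicolor,Carpinus_tricolor,Cedrus_australis).
Tracing Cedrus_australis: it sits inside (Meleagris_bicolor,Carpinus_tricolor,Cedrus_australis).
The smallest clade enclosing both is (Meleagris_bicolor,Carpinus_tricolor,Cedrus_australis); the answer is its 3 terminal taxa in alphabetical order.

Carpinus_tricolor, Cedrus_australis, Meleagris_bicolor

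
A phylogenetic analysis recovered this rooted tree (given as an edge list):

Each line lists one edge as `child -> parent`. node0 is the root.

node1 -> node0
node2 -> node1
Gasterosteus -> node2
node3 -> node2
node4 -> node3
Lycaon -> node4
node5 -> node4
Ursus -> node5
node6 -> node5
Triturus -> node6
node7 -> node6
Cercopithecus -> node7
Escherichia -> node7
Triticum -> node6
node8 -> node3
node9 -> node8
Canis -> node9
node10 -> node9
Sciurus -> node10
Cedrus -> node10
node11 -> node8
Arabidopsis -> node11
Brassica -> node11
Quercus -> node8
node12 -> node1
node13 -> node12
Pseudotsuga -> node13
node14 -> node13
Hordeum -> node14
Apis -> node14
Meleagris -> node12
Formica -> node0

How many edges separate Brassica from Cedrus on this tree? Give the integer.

The MRCA of Brassica and Cedrus is the node subtending ((Canis,(Sciurus,Cedrus)),(Arabidopsis,Brassica),Quercus).
From Brassica up to that node: 2 branches. From Cedrus up to the same node: 3 branches. Total: 2 + 3 = 5.

5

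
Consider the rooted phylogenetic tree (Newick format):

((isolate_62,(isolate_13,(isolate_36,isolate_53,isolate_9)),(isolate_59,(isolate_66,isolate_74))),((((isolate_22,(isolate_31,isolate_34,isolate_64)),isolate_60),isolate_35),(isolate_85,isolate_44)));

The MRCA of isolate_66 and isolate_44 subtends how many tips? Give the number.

16

The MRCA of isolate_66 and isolate_44 is the root, so the clade is the entire tree.
That clade contains 16 terminal taxa: isolate_13, isolate_22, isolate_31, isolate_34, isolate_35, isolate_36, isolate_44, isolate_53, isolate_59, isolate_60, isolate_62, isolate_64, isolate_66, isolate_74, isolate_85, isolate_9.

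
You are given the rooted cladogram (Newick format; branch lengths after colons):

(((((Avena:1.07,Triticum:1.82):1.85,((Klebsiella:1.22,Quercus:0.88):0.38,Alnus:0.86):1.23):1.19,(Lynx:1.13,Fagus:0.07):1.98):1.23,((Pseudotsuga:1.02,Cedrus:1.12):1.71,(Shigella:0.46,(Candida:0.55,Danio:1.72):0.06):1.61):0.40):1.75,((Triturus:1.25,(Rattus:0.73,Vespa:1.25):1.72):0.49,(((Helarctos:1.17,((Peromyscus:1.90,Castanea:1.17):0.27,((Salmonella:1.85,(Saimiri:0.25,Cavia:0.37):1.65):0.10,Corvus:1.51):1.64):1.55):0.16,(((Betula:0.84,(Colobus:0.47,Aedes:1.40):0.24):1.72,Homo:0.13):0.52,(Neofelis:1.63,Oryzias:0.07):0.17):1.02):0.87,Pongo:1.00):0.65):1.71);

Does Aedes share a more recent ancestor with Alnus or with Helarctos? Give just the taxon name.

The MRCA of Aedes and Helarctos subtends ((Helarctos,((Peromyscus,Castanea),((Salmonella,(Saimiri,Cavia)),Corvus))),(((Betula,(Colobus,Aedes)),Homo),(Neofelis,Oryzias))) (13 taxa).
The MRCA of Aedes and Alnus is the root, subtending the entire tree (29 taxa).
The first is nested inside the second, so Aedes shares a more recent common ancestor with Helarctos.

Helarctos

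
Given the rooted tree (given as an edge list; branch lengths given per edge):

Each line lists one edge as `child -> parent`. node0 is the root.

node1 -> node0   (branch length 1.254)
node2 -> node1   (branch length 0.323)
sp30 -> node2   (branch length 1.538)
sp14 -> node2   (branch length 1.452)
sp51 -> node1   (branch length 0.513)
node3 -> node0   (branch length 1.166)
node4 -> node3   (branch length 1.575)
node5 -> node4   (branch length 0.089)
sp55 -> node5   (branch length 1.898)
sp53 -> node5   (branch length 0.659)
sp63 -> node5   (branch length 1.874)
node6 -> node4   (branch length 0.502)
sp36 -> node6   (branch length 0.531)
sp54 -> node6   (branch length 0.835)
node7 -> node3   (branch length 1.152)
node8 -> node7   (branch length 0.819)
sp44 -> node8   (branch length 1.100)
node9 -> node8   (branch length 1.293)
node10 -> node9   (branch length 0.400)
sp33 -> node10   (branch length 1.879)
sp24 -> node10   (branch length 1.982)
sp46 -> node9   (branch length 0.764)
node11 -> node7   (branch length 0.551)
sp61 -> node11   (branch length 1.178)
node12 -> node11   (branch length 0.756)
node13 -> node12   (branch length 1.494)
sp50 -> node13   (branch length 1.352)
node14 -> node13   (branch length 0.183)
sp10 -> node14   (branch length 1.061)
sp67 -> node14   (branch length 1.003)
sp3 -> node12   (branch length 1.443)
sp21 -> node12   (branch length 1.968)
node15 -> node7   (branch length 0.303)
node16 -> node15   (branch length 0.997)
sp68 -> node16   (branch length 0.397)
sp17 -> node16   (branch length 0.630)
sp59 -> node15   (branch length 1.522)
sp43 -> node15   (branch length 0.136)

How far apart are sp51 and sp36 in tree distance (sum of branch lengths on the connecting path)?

5.541

The path runs sp51 → … → MRCA → … → sp36; the MRCA is the root of the tree.
Branch lengths along that path: 0.513 + 1.254 + 1.166 + 1.575 + 0.502 + 0.531 = 5.541.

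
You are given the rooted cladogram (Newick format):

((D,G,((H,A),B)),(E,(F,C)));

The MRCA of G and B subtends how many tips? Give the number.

The MRCA of G and B is the node subtending (D,G,((H,A),B)).
That clade contains 5 terminal taxa: A, B, D, G, H.

5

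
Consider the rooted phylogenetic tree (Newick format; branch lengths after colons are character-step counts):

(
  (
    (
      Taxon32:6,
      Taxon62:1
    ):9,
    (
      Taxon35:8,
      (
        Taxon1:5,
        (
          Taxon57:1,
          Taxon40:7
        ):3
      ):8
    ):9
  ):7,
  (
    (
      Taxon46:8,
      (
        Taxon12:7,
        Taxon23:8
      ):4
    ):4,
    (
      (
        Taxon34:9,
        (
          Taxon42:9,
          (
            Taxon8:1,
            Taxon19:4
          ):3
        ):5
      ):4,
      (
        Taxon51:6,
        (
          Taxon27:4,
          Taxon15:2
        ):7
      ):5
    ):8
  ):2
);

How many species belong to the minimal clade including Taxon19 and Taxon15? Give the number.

The MRCA of Taxon19 and Taxon15 is the node subtending ((Taxon34,(Taxon42,(Taxon8,Taxon19))),(Taxon51,(Taxon27,Taxon15))).
That clade contains 7 terminal taxa: Taxon15, Taxon19, Taxon27, Taxon34, Taxon42, Taxon51, Taxon8.

7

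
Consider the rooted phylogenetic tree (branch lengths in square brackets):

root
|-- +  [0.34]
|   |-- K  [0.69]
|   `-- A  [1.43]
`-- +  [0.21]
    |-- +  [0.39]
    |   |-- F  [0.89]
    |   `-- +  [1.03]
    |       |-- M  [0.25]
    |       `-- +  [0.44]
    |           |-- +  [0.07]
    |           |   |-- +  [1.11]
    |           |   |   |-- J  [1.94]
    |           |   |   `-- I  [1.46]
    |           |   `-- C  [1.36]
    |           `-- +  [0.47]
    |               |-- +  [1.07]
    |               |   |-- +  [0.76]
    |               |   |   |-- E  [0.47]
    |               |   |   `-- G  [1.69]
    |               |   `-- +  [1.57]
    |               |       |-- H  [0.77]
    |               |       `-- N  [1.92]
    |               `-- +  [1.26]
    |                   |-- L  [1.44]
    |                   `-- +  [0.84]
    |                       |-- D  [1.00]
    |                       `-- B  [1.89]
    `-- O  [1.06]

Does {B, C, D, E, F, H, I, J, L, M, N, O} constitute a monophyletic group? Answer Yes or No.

No

The MRCA of the listed taxa subtends ((F,(M,(((J,I),C),(((E,G),(H,N)),(L,(D,B)))))),O).
That clade also contains G, which is not in the proposed group, so the group is not monophyletic.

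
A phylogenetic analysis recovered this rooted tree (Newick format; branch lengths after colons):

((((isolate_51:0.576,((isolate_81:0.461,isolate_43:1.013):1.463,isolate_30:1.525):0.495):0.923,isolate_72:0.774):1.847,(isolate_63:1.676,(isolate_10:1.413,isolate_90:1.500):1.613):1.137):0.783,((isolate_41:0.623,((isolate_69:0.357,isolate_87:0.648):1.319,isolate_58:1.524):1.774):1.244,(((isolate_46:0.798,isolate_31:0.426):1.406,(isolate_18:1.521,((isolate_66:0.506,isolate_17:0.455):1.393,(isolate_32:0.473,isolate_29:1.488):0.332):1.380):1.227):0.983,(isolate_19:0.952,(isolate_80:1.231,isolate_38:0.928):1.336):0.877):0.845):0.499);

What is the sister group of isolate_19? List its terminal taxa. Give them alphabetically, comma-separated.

isolate_19 attaches to the tree at the node subtending (isolate_19,(isolate_80,isolate_38)).
The other lineage descending from that same node — the sister group — is (isolate_80,isolate_38); its 2 tips in alphabetical order are the answer.

isolate_38, isolate_80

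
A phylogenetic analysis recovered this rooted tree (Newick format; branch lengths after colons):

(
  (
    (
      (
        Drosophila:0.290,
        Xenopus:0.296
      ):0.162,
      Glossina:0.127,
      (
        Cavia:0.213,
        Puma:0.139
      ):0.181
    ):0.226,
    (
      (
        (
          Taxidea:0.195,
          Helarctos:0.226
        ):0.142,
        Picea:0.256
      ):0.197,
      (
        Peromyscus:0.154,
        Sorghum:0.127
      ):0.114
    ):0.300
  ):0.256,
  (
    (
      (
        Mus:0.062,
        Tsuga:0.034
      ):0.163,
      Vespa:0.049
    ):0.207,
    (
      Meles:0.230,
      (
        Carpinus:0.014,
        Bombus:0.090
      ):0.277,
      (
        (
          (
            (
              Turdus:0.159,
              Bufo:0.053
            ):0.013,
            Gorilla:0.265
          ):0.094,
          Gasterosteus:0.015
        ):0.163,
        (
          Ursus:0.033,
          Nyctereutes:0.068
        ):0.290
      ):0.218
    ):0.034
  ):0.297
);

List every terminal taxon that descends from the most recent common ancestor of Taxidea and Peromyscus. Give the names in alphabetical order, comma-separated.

Helarctos, Peromyscus, Picea, Sorghum, Taxidea

Tracing Taxidea: it sits inside (Taxidea,Helarctos).
Tracing Peromyscus: it sits inside (Peromyscus,Sorghum).
The smallest clade enclosing both is (((Taxidea,Helarctos),Picea),(Peromyscus,Sorghum)); the answer is its 5 terminal taxa in alphabetical order.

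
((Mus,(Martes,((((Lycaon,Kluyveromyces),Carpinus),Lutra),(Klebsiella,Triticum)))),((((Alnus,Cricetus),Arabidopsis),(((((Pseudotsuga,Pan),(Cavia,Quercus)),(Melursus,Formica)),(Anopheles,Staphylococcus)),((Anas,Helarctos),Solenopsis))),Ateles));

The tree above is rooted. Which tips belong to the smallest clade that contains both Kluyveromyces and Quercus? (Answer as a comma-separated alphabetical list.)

Alnus, Anas, Anopheles, Arabidopsis, Ateles, Carpinus, Cavia, Cricetus, Formica, Helarctos, Klebsiella, Kluyveromyces, Lutra, Lycaon, Martes, Melursus, Mus, Pan, Pseudotsuga, Quercus, Solenopsis, Staphylococcus, Triticum

Tracing Kluyveromyces: it sits inside (Lycaon,Kluyveromyces).
Tracing Quercus: it sits inside (Cavia,Quercus).
The smallest clade enclosing both is the whole tree (their MRCA is the root), so the answer is all 23 tips in alphabetical order.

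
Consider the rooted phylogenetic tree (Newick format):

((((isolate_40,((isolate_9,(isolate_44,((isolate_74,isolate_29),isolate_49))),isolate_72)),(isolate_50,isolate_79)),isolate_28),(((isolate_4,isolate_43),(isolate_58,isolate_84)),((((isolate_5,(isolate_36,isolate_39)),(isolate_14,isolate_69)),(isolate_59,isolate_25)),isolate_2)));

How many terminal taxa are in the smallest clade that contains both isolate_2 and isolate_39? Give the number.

The MRCA of isolate_2 and isolate_39 is the node subtending ((((isolate_5,(isolate_36,isolate_39)),(isolate_14,isolate_69)),(isolate_59,isolate_25)),isolate_2).
That clade contains 8 terminal taxa: isolate_14, isolate_2, isolate_25, isolate_36, isolate_39, isolate_5, isolate_59, isolate_69.

8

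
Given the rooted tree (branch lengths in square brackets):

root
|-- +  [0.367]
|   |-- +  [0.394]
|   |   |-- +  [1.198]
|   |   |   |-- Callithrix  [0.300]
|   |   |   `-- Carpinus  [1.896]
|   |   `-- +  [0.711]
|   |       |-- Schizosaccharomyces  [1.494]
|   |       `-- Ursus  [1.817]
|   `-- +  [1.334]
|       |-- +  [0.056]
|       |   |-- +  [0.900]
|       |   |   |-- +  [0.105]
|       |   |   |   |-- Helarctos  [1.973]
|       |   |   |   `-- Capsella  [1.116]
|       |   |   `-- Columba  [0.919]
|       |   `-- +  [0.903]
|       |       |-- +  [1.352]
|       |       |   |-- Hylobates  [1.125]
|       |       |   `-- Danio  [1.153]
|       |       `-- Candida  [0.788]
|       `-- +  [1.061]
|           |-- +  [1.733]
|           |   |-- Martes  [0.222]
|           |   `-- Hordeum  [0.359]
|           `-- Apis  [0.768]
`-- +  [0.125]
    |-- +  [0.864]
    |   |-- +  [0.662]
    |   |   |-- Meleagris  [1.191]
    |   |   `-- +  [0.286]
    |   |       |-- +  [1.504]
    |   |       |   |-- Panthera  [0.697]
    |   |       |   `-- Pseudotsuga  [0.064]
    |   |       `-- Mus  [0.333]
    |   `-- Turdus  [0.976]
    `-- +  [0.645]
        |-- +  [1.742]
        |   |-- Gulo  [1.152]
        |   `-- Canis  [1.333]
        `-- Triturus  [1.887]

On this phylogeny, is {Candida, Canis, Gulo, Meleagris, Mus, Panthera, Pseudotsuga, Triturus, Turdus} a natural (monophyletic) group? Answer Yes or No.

The MRCA of the listed taxa is the root, so the smallest clade containing them is the whole tree.
That clade also contains Apis, Callithrix, Capsella, Carpinus, Columba, Danio, Helarctos, Hordeum, Hylobates, Martes, Schizosaccharomyces, Ursus, which are not in the proposed group, so the group is not monophyletic.

No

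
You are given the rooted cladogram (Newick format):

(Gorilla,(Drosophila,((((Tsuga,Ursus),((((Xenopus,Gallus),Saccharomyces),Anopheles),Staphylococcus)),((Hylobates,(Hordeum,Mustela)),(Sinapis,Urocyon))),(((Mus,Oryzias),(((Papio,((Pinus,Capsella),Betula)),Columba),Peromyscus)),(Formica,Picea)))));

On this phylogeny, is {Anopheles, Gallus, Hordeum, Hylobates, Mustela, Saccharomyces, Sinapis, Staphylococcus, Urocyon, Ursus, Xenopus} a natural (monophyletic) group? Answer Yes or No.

The MRCA of the listed taxa subtends (((Tsuga,Ursus),((((Xenopus,Gallus),Saccharomyces),Anopheles),Staphylococcus)),((Hylobates,(Hordeum,Mustela)),(Sinapis,Urocyon))).
That clade also contains Tsuga, which is not in the proposed group, so the group is not monophyletic.

No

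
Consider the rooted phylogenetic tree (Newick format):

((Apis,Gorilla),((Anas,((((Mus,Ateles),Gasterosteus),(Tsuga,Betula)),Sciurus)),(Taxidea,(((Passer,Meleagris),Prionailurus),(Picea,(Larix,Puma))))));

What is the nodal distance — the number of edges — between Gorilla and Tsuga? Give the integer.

The MRCA of Gorilla and Tsuga is the root of the tree.
From Gorilla up to that node: 2 branches. From Tsuga up to the same node: 6 branches. Total: 2 + 6 = 8.

8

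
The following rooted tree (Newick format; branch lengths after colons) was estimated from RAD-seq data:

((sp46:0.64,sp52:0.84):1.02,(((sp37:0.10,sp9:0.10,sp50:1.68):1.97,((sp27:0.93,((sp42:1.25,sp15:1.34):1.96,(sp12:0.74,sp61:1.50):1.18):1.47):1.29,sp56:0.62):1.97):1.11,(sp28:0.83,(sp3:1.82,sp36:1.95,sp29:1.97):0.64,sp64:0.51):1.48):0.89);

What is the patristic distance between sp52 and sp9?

5.93

The path runs sp52 → … → MRCA → … → sp9; the MRCA is the root of the tree.
Branch lengths along that path: 0.84 + 1.02 + 0.89 + 1.11 + 1.97 + 0.10 = 5.93.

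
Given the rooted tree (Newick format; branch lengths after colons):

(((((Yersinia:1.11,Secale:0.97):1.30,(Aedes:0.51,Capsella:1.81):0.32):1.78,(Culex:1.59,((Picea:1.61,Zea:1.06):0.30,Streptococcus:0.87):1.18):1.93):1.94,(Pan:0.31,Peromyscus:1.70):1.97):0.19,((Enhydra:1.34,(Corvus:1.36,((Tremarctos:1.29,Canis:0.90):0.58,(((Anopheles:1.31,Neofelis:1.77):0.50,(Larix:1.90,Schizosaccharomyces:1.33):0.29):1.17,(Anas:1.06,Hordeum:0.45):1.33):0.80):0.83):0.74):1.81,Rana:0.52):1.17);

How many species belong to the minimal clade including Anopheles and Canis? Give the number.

8

The MRCA of Anopheles and Canis is the node subtending ((Tremarctos,Canis),(((Anopheles,Neofelis),(Larix,Schizosaccharomyces)),(Anas,Hordeum))).
That clade contains 8 terminal taxa: Anas, Anopheles, Canis, Hordeum, Larix, Neofelis, Schizosaccharomyces, Tremarctos.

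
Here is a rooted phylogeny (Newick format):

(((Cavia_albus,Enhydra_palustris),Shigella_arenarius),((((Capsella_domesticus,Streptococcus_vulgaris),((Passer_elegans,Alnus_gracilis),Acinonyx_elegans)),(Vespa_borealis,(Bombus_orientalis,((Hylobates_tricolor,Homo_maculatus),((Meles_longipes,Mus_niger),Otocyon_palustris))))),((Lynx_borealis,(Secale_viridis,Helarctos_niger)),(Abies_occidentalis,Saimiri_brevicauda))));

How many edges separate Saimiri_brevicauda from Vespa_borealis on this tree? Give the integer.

6

The MRCA of Saimiri_brevicauda and Vespa_borealis is the node subtending ((((Capsella_domesticus,Streptococcus_vulgaris),((Passer_elegans,Alnus_gracilis),Acinonyx_elegans)),(Vespa_borealis,(Bombus_orientalis,((Hylobates_tricolor,Homo_maculatus),((Meles_longipes,Mus_niger),Otocyon_palustris))))),((Lynx_borealis,(Secale_viridis,Helarctos_niger)),(Abies_occidentalis,Saimiri_brevicauda))).
From Saimiri_brevicauda up to that node: 3 branches. From Vespa_borealis up to the same node: 3 branches. Total: 3 + 3 = 6.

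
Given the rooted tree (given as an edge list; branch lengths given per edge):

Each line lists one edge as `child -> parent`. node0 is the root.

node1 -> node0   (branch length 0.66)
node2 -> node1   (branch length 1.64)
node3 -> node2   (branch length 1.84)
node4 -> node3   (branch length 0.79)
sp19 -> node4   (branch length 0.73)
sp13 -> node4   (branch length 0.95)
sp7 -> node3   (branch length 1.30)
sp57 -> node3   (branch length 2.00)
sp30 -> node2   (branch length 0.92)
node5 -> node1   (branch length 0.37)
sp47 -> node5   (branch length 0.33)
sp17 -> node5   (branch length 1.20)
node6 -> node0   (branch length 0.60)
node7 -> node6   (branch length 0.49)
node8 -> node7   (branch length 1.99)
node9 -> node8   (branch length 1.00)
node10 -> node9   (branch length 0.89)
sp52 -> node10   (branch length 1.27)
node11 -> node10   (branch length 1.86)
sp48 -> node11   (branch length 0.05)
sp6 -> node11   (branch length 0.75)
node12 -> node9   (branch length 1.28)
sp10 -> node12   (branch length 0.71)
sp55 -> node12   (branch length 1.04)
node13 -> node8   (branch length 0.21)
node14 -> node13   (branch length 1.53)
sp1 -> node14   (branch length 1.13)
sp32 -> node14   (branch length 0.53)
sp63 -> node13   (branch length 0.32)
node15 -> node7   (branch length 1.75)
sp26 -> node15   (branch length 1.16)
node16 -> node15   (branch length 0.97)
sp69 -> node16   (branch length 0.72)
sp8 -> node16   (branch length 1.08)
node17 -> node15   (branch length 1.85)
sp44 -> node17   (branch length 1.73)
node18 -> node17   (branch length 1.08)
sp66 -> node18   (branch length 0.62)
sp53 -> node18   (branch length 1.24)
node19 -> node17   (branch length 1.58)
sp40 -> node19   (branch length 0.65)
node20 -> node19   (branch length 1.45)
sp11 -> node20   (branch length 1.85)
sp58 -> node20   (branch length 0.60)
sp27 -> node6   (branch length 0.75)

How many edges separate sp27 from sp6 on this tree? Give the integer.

The MRCA of sp27 and sp6 is the node subtending (((((sp52,(sp48,sp6)),(sp10,sp55)),((sp1,sp32),sp63)),(sp26,(sp69,sp8),(sp44,(sp66,sp53),(sp40,(sp11,sp58))))),sp27).
From sp27 up to that node: 1 branch. From sp6 up to the same node: 6 branches. Total: 1 + 6 = 7.

7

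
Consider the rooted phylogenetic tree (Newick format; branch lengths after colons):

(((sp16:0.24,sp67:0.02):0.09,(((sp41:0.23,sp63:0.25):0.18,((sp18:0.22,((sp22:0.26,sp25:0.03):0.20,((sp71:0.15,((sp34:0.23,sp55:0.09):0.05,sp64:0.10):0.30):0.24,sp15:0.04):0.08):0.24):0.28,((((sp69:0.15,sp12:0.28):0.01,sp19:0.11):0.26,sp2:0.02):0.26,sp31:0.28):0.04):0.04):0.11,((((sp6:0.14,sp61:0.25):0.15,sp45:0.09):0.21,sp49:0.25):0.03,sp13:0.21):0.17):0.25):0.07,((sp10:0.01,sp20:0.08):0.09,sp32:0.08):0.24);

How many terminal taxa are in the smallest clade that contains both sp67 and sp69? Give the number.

22

The MRCA of sp67 and sp69 is the node subtending ((sp16,sp67),(((sp41,sp63),((sp18,((sp22,sp25),((sp71,((sp34,sp55),sp64)),sp15))),((((sp69,sp12),sp19),sp2),sp31))),((((sp6,sp61),sp45),sp49),sp13))).
That clade contains 22 terminal taxa: sp12, sp13, sp15, sp16, sp18, sp19, sp2, sp22, sp25, sp31, sp34, sp41, sp45, sp49, sp55, sp6, sp61, sp63, sp64, sp67, sp69, sp71.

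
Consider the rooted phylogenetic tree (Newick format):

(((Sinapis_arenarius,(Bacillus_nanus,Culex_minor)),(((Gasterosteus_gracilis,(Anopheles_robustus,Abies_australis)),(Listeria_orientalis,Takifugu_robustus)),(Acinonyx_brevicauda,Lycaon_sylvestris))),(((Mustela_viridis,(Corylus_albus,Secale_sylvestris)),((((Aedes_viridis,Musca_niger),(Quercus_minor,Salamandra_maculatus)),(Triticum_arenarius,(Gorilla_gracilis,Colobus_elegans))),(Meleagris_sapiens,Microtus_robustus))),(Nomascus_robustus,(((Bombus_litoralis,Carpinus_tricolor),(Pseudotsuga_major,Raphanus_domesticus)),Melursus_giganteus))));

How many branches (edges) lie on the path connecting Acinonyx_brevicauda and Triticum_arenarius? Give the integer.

The MRCA of Acinonyx_brevicauda and Triticum_arenarius is the root of the tree.
From Acinonyx_brevicauda up to that node: 4 branches. From Triticum_arenarius up to the same node: 6 branches. Total: 4 + 6 = 10.

10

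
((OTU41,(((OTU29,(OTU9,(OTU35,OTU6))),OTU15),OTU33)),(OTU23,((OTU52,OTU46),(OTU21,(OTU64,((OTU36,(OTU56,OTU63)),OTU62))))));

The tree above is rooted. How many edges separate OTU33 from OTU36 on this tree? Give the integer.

The MRCA of OTU33 and OTU36 is the root of the tree.
From OTU33 up to that node: 3 branches. From OTU36 up to the same node: 7 branches. Total: 3 + 7 = 10.

10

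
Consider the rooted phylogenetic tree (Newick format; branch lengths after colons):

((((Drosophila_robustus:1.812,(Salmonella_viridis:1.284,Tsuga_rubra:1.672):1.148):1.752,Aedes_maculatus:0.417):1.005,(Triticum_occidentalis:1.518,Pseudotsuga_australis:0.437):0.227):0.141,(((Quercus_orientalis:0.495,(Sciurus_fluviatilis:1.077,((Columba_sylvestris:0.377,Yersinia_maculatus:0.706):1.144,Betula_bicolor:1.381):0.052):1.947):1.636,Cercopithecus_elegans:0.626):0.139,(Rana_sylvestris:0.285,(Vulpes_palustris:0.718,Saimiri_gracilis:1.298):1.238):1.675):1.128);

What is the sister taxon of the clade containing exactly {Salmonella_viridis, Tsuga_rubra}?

Drosophila_robustus

The clade containing exactly {Salmonella_viridis, Tsuga_rubra} attaches to the tree at the node subtending (Drosophila_robustus,(Salmonella_viridis,Tsuga_rubra)).
The other lineage descending from that same node — the sister group — is the single tip Drosophila_robustus.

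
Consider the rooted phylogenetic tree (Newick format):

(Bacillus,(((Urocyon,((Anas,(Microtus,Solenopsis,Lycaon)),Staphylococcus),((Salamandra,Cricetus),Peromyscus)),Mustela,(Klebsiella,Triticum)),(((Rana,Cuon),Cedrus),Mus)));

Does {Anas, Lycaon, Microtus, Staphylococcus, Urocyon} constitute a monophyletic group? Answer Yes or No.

No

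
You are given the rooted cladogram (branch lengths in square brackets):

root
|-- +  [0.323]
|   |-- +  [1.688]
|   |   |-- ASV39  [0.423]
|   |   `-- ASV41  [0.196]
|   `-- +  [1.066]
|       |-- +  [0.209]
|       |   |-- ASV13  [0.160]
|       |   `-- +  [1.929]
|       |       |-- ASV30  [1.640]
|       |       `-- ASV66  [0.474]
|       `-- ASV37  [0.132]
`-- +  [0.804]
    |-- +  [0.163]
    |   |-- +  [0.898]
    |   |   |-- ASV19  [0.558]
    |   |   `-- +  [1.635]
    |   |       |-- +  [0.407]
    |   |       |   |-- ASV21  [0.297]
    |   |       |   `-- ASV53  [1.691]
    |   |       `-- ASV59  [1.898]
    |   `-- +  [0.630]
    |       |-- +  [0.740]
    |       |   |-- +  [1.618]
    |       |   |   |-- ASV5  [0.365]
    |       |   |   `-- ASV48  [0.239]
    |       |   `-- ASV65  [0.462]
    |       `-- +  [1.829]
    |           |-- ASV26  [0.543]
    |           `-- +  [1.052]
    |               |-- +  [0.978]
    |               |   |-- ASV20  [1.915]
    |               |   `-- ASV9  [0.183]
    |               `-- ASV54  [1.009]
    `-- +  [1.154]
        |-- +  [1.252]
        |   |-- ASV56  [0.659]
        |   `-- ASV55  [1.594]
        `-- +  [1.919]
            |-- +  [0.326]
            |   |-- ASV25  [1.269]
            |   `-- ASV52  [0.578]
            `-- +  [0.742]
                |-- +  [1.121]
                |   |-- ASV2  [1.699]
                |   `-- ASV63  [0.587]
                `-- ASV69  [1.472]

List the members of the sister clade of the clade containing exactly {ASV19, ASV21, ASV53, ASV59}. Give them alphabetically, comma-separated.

The clade containing exactly {ASV19, ASV21, ASV53, ASV59} attaches to the tree at the node subtending ((ASV19,((ASV21,ASV53),ASV59)),(((ASV5,ASV48),ASV65),(ASV26,((ASV20,ASV9),ASV54)))).
The other lineage descending from that same node — the sister group — is (((ASV5,ASV48),ASV65),(ASV26,((ASV20,ASV9),ASV54))); its 7 tips in alphabetical order are the answer.

ASV20, ASV26, ASV48, ASV5, ASV54, ASV65, ASV9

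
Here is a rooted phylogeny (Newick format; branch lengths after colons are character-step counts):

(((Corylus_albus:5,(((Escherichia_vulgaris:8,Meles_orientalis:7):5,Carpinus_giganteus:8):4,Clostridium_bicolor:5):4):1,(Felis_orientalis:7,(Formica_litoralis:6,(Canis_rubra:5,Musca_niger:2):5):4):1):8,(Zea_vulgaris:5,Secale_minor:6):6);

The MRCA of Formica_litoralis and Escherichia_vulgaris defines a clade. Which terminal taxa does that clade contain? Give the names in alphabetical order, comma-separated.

Canis_rubra, Carpinus_giganteus, Clostridium_bicolor, Corylus_albus, Escherichia_vulgaris, Felis_orientalis, Formica_litoralis, Meles_orientalis, Musca_niger

Tracing Formica_litoralis: it sits inside (Formica_litoralis,(Canis_rubra,Musca_niger)).
Tracing Escherichia_vulgaris: it sits inside (Escherichia_vulgaris,Meles_orientalis).
The smallest clade enclosing both is ((Corylus_albus,(((Escherichia_vulgaris,Meles_orientalis),Carpinus_giganteus),Clostridium_bicolor)),(Felis_orientalis,(Formica_litoralis,(Canis_rubra,Musca_niger)))); the answer is its 9 terminal taxa in alphabetical order.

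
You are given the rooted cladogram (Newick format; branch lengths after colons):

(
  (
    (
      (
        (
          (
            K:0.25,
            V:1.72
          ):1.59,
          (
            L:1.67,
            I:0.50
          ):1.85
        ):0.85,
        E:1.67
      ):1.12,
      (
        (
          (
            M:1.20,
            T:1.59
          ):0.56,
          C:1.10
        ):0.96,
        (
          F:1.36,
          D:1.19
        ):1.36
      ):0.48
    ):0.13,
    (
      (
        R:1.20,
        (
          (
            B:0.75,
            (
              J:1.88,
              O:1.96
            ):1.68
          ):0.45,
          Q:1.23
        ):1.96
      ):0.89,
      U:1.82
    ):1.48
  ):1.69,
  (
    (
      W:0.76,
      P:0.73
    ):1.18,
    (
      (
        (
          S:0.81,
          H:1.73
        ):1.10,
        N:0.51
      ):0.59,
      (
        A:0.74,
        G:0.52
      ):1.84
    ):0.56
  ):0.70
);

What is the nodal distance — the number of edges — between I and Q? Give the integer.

The MRCA of I and Q is the node subtending (((((K,V),(L,I)),E),(((M,T),C),(F,D))),((R,((B,(J,O)),Q)),U)).
From I up to that node: 5 branches. From Q up to the same node: 4 branches. Total: 5 + 4 = 9.

9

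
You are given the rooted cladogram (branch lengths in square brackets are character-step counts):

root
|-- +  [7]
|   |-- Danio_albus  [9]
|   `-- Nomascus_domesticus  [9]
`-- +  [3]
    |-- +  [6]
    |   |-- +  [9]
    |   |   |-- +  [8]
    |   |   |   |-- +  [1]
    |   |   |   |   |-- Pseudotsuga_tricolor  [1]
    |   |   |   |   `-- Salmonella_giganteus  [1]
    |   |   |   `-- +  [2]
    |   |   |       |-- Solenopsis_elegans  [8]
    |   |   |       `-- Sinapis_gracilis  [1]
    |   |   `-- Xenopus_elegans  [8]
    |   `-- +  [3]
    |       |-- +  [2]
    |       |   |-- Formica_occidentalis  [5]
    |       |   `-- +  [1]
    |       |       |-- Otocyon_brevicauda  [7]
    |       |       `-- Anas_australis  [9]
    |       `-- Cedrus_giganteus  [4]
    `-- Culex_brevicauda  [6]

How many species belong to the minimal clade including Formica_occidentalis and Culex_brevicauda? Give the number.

10

The MRCA of Formica_occidentalis and Culex_brevicauda is the node subtending (((((Pseudotsuga_tricolor,Salmonella_giganteus),(Solenopsis_elegans,Sinapis_gracilis)),Xenopus_elegans),((Formica_occidentalis,(Otocyon_brevicauda,Anas_australis)),Cedrus_giganteus)),Culex_brevicauda).
That clade contains 10 terminal taxa: Anas_australis, Cedrus_giganteus, Culex_brevicauda, Formica_occidentalis, Otocyon_brevicauda, Pseudotsuga_tricolor, Salmonella_giganteus, Sinapis_gracilis, Solenopsis_elegans, Xenopus_elegans.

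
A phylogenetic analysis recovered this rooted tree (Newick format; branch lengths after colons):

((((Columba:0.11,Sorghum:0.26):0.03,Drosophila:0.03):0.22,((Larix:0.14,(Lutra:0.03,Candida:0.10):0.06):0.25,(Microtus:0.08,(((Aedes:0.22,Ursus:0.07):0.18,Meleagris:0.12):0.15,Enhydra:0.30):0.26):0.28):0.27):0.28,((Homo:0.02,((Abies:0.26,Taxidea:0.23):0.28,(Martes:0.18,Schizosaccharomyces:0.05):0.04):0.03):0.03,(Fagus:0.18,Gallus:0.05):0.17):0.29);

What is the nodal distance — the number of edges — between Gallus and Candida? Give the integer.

The MRCA of Gallus and Candida is the root of the tree.
From Gallus up to that node: 3 branches. From Candida up to the same node: 5 branches. Total: 3 + 5 = 8.

8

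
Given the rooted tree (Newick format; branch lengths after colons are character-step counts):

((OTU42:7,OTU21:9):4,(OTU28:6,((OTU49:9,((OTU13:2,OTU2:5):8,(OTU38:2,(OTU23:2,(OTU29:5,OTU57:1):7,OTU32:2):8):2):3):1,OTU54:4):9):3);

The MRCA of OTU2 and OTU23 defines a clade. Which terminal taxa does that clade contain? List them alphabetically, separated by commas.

OTU13, OTU2, OTU23, OTU29, OTU32, OTU38, OTU57

Tracing OTU2: it sits inside (OTU13,OTU2).
Tracing OTU23: it sits inside (OTU23,(OTU29,OTU57),OTU32).
The smallest clade enclosing both is ((OTU13,OTU2),(OTU38,(OTU23,(OTU29,OTU57),OTU32))); the answer is its 7 terminal taxa in alphabetical order.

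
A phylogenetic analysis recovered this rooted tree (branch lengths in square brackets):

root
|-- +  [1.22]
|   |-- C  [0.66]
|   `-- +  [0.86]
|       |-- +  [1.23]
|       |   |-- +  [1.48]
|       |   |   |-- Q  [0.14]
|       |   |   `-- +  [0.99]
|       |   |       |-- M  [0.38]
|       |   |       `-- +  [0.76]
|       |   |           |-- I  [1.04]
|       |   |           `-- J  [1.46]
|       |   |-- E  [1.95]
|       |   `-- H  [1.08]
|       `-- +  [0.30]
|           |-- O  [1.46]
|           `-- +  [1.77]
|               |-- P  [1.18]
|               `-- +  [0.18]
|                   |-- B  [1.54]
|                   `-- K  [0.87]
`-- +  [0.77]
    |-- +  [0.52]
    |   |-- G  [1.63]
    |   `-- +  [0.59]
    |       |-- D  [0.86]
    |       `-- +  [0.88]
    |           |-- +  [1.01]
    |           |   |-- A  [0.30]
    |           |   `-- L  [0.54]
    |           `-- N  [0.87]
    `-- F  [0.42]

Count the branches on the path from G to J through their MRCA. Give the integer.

The MRCA of G and J is the root of the tree.
From G up to that node: 3 branches. From J up to the same node: 7 branches. Total: 3 + 7 = 10.

10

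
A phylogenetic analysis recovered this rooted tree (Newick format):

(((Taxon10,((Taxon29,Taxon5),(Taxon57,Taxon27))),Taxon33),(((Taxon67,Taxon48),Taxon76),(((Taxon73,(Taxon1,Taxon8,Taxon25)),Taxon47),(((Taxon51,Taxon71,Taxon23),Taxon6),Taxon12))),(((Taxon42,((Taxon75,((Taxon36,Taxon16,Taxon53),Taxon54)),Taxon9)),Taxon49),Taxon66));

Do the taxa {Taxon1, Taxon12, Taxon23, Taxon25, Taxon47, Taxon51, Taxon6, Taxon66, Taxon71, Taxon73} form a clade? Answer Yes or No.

No

The MRCA of the listed taxa is the root, so the smallest clade containing them is the whole tree.
That clade also contains Taxon10, Taxon16, Taxon27, Taxon29, Taxon33, Taxon36, Taxon42, Taxon48, Taxon49, Taxon5, Taxon53, Taxon54, Taxon57, Taxon67, Taxon75, Taxon76, Taxon8, Taxon9, which are not in the proposed group, so the group is not monophyletic.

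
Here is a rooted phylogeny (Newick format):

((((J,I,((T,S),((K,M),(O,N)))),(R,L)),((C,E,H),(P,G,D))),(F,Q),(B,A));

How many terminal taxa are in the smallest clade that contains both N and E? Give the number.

16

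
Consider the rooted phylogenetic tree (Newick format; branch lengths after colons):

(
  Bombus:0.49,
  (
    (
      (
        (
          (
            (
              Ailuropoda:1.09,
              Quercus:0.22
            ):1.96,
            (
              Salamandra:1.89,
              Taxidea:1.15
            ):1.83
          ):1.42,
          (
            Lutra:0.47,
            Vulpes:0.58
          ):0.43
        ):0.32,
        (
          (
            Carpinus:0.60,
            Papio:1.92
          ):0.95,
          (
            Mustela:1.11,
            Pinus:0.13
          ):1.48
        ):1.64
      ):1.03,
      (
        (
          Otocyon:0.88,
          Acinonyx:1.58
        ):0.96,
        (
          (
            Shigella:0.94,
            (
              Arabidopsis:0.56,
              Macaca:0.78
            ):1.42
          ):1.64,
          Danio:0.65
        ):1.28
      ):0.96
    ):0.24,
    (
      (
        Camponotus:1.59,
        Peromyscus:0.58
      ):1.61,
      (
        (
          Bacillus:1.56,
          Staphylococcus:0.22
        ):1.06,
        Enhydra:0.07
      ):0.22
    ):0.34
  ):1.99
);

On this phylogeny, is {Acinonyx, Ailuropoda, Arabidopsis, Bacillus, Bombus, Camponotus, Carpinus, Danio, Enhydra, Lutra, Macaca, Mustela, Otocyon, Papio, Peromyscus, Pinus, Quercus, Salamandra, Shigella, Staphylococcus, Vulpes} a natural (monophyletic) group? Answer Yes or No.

No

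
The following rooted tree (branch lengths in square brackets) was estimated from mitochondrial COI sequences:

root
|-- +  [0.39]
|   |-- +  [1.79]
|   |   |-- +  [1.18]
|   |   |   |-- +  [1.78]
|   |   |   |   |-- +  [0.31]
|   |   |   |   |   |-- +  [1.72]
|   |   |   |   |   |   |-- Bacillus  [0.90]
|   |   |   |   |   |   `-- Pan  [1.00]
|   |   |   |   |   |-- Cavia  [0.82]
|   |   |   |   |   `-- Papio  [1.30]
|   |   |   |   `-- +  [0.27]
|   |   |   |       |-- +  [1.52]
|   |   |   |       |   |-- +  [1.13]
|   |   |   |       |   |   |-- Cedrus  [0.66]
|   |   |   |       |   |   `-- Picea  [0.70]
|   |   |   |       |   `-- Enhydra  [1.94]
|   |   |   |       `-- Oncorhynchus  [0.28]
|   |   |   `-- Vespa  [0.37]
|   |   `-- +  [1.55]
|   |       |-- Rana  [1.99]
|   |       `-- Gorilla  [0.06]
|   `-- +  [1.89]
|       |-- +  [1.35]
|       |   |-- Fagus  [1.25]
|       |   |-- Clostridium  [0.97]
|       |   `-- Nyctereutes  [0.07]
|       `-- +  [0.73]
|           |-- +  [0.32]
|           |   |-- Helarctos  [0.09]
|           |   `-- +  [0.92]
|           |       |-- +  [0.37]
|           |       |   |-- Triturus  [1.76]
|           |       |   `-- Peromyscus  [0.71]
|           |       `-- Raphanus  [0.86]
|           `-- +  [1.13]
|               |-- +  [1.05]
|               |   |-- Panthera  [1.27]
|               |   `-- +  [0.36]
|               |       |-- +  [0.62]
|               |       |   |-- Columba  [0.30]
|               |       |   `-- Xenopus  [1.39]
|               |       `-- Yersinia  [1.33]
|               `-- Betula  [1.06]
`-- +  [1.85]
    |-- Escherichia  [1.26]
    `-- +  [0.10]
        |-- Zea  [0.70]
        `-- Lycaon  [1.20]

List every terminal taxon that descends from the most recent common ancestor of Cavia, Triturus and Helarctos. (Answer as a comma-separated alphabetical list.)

Tracing Cavia: it sits inside ((Bacillus,Pan),Cavia,Papio).
Tracing Triturus: it sits inside (Triturus,Peromyscus).
Tracing Helarctos: it sits inside (Helarctos,((Triturus,Peromyscus),Raphanus)).
The smallest clade enclosing all 3 is ((((((Bacillus,Pan),Cavia,Papio),(((Cedrus,Picea),Enhydra),Oncorhynchus)),Vespa),(Rana,Gorilla)),((Fagus,Clostridium,Nyctereutes),((Helarctos,((Triturus,Peromyscus),Raphanus)),((Panthera,((Columba,Xenopus),Yersinia)),Betula)))); the answer is its 23 terminal taxa in alphabetical order.

Bacillus, Betula, Cavia, Cedrus, Clostridium, Columba, Enhydra, Fagus, Gorilla, Helarctos, Nyctereutes, Oncorhynchus, Pan, Panthera, Papio, Peromyscus, Picea, Rana, Raphanus, Triturus, Vespa, Xenopus, Yersinia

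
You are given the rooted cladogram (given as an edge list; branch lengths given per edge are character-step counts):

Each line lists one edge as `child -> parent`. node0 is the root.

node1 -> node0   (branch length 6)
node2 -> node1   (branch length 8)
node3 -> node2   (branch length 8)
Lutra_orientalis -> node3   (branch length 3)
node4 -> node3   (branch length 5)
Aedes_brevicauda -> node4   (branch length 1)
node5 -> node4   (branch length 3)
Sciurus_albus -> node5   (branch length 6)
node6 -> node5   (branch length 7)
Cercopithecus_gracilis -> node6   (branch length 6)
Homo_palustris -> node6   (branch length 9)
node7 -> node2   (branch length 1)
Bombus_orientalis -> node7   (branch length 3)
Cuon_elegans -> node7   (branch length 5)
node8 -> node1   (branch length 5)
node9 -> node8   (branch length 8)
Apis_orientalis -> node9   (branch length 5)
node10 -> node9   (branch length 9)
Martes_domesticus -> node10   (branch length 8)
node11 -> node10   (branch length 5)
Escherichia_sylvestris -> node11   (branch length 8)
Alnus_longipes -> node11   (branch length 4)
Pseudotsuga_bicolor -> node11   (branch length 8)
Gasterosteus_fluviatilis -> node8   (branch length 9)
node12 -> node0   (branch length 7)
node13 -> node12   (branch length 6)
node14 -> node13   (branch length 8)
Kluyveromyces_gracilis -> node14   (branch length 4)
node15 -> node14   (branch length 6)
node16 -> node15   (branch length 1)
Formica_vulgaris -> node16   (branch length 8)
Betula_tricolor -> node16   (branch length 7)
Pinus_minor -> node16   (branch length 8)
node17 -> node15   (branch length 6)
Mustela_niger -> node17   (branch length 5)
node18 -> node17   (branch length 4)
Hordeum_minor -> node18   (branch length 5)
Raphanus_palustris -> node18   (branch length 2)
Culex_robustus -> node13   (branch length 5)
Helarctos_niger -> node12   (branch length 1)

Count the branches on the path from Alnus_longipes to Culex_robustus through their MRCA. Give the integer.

The MRCA of Alnus_longipes and Culex_robustus is the root of the tree.
From Alnus_longipes up to that node: 6 branches. From Culex_robustus up to the same node: 3 branches. Total: 6 + 3 = 9.

9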